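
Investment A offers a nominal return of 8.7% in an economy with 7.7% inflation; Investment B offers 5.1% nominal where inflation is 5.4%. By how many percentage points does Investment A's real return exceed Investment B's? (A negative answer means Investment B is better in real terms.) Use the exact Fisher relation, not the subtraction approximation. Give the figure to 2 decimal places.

Investment A real return: 1.087/1.077 − 1 = 0.929%.
Investment B real return: 1.051/1.054 − 1 = -0.285%.
Difference: 0.929 − (-0.285) = 1.214 pp.

1.21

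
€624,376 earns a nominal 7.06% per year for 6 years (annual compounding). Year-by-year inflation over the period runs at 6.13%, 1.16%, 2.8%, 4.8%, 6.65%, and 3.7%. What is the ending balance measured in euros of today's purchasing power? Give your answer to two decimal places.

Nominal value at maturity: €624,376 × (1 + 7.06%)^6 ≈ €940,177.03.
Price-level factor over 6 years: 1.0613 × 1.0116 × 1.028 × 1.048 × 1.0665 × 1.037 ≈ 1.2792075040.
Dividing the nominal maturity value by the price-level factor gives the value in today's money.

€734,968.35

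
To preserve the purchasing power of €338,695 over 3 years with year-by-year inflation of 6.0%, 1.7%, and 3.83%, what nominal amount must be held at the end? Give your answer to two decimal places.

€379,104.08

Cumulative price-level factor: 1.060 × 1.017 × 1.0383 = 1.119308166.
The nominal amount required is €338,695 scaled up by that factor.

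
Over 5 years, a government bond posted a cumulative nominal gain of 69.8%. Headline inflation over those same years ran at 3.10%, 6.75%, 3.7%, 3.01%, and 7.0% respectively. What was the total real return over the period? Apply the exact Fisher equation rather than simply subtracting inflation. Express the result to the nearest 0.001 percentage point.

Cumulative inflation factor: 1.0310 × 1.0675 × 1.037 × 1.0301 × 1.070 ≈ 1.25796.
Nominal growth factor: 1.69800. Real growth factor = 1.69800 / 1.25796 ≈ 1.34980.
Total real return ≈ 34.9799%.

34.980%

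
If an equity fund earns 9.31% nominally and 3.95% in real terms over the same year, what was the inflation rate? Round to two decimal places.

5.16%

From (1+r_nom) = (1+r_real)(1+π), we get 1+π = (1 + 9.31%)/(1 + 3.95%) = 1.0931/1.0395 ≈ 1.05156.
So π ≈ 5.1563%.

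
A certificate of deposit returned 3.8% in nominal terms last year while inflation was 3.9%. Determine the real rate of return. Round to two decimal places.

Real return via the Fisher equation: (1 + 3.8%)/(1 + 3.9%) − 1 = 1.038/1.039 − 1 ≈ -0.00096.

-0.10%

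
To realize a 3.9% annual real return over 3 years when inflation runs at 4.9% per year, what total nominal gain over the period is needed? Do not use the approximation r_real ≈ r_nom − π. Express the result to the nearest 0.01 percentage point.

Required annual nominal rate: (1+3.9%)(1+4.9%) − 1 = 8.9911%.
Cumulative over 3 years: (1 + 0.089911)^3 − 1 ≈ 0.29471.

29.47%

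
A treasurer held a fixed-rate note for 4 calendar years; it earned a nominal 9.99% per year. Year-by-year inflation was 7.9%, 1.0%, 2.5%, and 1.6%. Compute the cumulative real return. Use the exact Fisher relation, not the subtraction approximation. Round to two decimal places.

Cumulative inflation factor: 1.079 × 1.010 × 1.025 × 1.016 ≈ 1.13491.
Nominal growth factor: 1.46357. Real growth factor = 1.46357 / 1.13491 ≈ 1.28959.
Total real return ≈ 28.9592%.

28.96%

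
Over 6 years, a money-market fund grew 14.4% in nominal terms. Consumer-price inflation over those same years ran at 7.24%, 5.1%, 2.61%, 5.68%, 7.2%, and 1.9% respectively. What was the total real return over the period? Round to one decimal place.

Cumulative inflation factor: 1.0724 × 1.051 × 1.0261 × 1.0568 × 1.072 × 1.019 ≈ 1.33509.
Nominal growth factor: 1.14400. Real growth factor = 1.14400 / 1.33509 ≈ 0.85687.
Total real return ≈ -14.3130%.

-14.3%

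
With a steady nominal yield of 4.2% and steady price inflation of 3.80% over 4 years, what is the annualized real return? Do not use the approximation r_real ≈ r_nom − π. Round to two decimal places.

With constant rates the annual real return is the same each year: (1+4.2%)/(1+3.80%) − 1 = 0.00385.

0.39%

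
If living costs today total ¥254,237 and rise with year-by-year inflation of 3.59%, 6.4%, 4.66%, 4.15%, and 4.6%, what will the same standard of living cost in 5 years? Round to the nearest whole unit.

Cumulative price-level factor: 1.0359 × 1.064 × 1.0466 × 1.0415 × 1.046 ≈ 1.2566986549.
Multiplying ¥254,237 by the price-level factor gives the future nominal sum.

¥319,499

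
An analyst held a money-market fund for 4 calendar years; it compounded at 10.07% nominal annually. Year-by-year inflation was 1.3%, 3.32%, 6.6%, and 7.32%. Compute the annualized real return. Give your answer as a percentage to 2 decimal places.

5.22%

Cumulative inflation factor: 1.013 × 1.0332 × 1.066 × 1.0732 ≈ 1.19738.
Nominal growth factor: 1.46783. Real growth factor = 1.46783 / 1.19738 ≈ 1.22587.
Annualized: 1.22587^(1/4) − 1 ≈ 0.05223.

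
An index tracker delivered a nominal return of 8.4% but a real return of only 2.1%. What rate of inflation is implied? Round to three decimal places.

6.170%

From (1+r_nom) = (1+r_real)(1+π), we get 1+π = (1 + 8.4%)/(1 + 2.1%) = 1.084/1.021 ≈ 1.06170.
So π ≈ 6.1704%.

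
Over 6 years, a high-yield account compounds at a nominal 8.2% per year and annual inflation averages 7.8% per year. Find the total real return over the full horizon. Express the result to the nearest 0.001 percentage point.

The annual real rate is (1+8.2%)/(1+7.8%) − 1 = 0.3711%.
Compounded over 6 years: (1 + 0.003711)^6 − 1 ≈ 0.02247.

2.247%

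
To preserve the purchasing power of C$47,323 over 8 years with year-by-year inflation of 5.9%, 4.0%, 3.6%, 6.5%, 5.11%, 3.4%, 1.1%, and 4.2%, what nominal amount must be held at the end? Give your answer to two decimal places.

Cumulative price-level factor: 1.059 × 1.040 × 1.036 × 1.065 × 1.0511 × 1.034 × 1.011 × 1.042 ≈ 1.3913042507.
Multiplying C$47,323 by the price-level factor gives the future nominal sum.

C$65,840.69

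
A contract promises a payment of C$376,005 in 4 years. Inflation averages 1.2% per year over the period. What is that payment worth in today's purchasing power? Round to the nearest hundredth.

C$358,485.48

Price-level factor over 4 years: (1 + 1.2%)^4 ≈ 1.0488709327.
Purchasing power today: C$376,005 divided by that factor.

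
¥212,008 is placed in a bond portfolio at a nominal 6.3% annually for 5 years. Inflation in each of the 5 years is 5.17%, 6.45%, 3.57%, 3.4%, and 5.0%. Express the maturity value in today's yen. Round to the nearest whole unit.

Nominal value at maturity: ¥212,008 × (1 + 6.3%)^5 ≈ ¥287,752.
Price-level factor over 5 years: 1.0517 × 1.0645 × 1.0357 × 1.034 × 1.050 ≈ 1.2588713616.
The maturity value deflated by that factor is the answer in today's purchasing power.

¥228,579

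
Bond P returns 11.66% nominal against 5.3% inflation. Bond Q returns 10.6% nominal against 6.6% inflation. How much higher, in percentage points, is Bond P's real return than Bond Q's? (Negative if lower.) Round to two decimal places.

2.29

Bond P real return: 1.1166/1.053 − 1 = 6.040%.
Bond Q real return: 1.106/1.066 − 1 = 3.752%.
Difference: 6.040 − 3.752 = 2.288 pp.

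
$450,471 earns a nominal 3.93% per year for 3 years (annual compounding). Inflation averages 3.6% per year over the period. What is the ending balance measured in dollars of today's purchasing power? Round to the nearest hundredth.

$454,789.42

Nominal value at maturity: $450,471 × (1 + 3.93%)^3 ≈ $505,696.12.
Price-level factor over 3 years: (1 + 3.6%)^3 = 1.111934656.
The maturity value deflated by that factor is the answer in today's purchasing power.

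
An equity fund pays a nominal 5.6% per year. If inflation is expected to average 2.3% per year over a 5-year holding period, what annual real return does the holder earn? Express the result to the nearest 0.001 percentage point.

With constant rates the annual real return is the same each year: (1+5.6%)/(1+2.3%) − 1 = 0.03226.

3.226%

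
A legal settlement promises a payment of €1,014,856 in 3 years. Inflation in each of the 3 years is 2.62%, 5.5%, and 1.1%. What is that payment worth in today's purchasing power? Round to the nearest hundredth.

€927,190.13

Price-level factor over 3 years: 1.0262 × 1.055 × 1.011 = 1.094550051.
Purchasing power today: €1,014,856 divided by that factor.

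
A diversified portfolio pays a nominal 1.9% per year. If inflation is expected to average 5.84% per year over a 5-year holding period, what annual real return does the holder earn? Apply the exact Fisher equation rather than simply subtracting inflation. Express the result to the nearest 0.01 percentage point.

With constant rates the annual real return is the same each year: (1+1.9%)/(1+5.84%) − 1 = -0.03723.

-3.72%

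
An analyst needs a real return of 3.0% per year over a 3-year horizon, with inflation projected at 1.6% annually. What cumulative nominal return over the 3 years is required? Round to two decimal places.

14.60%

Required annual nominal rate: (1+3.0%)(1+1.6%) − 1 = 4.648%.
Cumulative over 3 years: (1 + 0.04648)^3 − 1 ≈ 0.14602.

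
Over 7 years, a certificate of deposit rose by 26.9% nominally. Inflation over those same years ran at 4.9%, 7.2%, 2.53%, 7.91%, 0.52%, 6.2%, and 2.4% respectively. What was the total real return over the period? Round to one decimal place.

Cumulative inflation factor: 1.049 × 1.072 × 1.0253 × 1.0791 × 1.0052 × 1.062 × 1.024 ≈ 1.36007.
Nominal growth factor: 1.26900. Real growth factor = 1.26900 / 1.36007 ≈ 0.93304.
Total real return ≈ -6.6957%.

-6.7%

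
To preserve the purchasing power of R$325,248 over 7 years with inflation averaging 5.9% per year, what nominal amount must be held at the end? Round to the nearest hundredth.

Cumulative price-level factor: (1+5.9%)^7 ≈ 1.4937286838.
Multiplying R$325,248 by the price-level factor gives the future nominal sum.

R$485,832.27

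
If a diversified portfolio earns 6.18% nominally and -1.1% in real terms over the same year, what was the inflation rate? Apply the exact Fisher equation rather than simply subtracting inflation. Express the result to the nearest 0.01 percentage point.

From (1+r_nom) = (1+r_real)(1+π), we get 1+π = (1 + 6.18%)/(1 − 1.1%) = 1.0618/0.989 ≈ 1.07361.
So π ≈ 7.3610%.

7.36%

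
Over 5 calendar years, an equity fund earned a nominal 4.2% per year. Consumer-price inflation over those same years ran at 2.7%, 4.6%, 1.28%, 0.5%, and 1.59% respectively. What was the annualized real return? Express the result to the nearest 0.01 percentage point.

2.03%

Cumulative inflation factor: 1.027 × 1.046 × 1.0128 × 1.005 × 1.0159 ≈ 1.11082.
Nominal growth factor: 1.22840. Real growth factor = 1.22840 / 1.11082 ≈ 1.10585.
Annualized: 1.10585^(1/5) − 1 ≈ 0.02033.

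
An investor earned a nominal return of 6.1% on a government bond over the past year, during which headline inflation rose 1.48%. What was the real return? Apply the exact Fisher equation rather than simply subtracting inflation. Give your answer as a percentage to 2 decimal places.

4.55%

Real return via the Fisher equation: (1 + 6.1%)/(1 + 1.48%) − 1 = 1.061/1.0148 − 1 ≈ 0.04553.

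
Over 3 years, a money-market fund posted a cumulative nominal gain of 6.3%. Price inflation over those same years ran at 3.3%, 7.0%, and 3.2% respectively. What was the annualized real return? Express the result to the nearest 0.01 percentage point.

Cumulative inflation factor: 1.033 × 1.070 × 1.032 ≈ 1.14068.
Nominal growth factor: 1.06300. Real growth factor = 1.06300 / 1.14068 ≈ 0.93190.
Annualized: 0.93190^(1/3) − 1 ≈ -0.02324.

-2.32%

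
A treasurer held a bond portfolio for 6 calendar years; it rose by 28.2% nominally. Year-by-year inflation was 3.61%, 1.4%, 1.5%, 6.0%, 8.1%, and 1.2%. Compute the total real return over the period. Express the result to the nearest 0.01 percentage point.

3.67%

Cumulative inflation factor: 1.0361 × 1.014 × 1.015 × 1.060 × 1.081 × 1.012 ≈ 1.23657.
Nominal growth factor: 1.28200. Real growth factor = 1.28200 / 1.23657 ≈ 1.03674.
Total real return ≈ 3.6741%.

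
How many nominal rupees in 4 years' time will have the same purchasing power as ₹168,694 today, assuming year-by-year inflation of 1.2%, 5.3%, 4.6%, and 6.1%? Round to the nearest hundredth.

Cumulative price-level factor: 1.012 × 1.053 × 1.046 × 1.061 ≈ 1.1826492266.
The nominal amount required is ₹168,694 scaled up by that factor.

₹199,505.83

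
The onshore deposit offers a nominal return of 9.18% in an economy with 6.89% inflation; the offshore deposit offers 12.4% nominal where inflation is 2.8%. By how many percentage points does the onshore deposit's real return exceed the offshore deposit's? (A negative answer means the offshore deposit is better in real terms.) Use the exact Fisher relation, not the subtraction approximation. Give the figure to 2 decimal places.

The onshore deposit real return: 1.0918/1.0689 − 1 = 2.142%.
The offshore deposit real return: 1.124/1.028 − 1 = 9.339%.
Difference: 2.142 − 9.339 = -7.197 pp.

-7.20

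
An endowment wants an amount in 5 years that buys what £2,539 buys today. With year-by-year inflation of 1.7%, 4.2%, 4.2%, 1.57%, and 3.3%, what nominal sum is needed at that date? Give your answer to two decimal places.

Cumulative price-level factor: 1.017 × 1.042 × 1.042 × 1.0157 × 1.033 ≈ 1.1585696962.
The nominal amount required is £2,539 scaled up by that factor.

£2,941.61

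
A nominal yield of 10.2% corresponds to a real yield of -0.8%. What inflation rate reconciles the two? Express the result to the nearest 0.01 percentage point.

From (1+r_nom) = (1+r_real)(1+π), we get 1+π = (1 + 10.2%)/(1 − 0.8%) = 1.102/0.992 ≈ 1.11089.
So π ≈ 11.0887%.

11.09%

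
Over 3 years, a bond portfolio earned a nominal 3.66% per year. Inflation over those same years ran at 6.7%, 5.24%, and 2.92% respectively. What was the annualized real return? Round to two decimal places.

Cumulative inflation factor: 1.067 × 1.0524 × 1.0292 ≈ 1.15570.
Nominal growth factor: 1.11387. Real growth factor = 1.11387 / 1.15570 ≈ 0.96380.
Annualized: 0.96380^(1/3) − 1 ≈ -0.01221.

-1.22%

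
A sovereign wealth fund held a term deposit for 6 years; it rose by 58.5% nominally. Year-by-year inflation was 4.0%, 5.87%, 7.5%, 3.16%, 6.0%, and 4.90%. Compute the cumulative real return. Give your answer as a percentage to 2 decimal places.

16.74%

Cumulative inflation factor: 1.040 × 1.0587 × 1.075 × 1.0316 × 1.060 × 1.0490 ≈ 1.35771.
Nominal growth factor: 1.58500. Real growth factor = 1.58500 / 1.35771 ≈ 1.16741.
Total real return ≈ 16.7406%.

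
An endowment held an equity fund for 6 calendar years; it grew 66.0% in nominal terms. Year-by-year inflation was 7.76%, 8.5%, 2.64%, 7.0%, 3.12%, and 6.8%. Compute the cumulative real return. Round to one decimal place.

17.4%

Cumulative inflation factor: 1.0776 × 1.085 × 1.0264 × 1.070 × 1.0312 × 1.068 ≈ 1.41417.
Nominal growth factor: 1.66000. Real growth factor = 1.66000 / 1.41417 ≈ 1.17383.
Total real return ≈ 17.3833%.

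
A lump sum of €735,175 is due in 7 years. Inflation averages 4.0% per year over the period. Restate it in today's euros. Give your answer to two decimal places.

Price-level factor over 7 years: (1 + 4.0%)^7 ≈ 1.3159317792.
Purchasing power today: €735,175 divided by that factor.

€558,672.58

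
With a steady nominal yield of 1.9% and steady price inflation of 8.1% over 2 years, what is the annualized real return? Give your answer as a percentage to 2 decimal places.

With constant rates the annual real return is the same each year: (1+1.9%)/(1+8.1%) − 1 = -0.05735.

-5.74%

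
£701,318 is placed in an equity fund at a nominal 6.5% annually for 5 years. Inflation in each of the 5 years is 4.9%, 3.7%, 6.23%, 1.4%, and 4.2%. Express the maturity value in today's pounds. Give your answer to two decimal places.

Nominal value at maturity: £701,318 × (1 + 6.5%)^5 ≈ £960,866.44.
Price-level factor over 5 years: 1.049 × 1.037 × 1.0623 × 1.014 × 1.042 ≈ 1.2209759231.
The maturity value deflated by that factor is the answer in today's purchasing power.

£786,965.92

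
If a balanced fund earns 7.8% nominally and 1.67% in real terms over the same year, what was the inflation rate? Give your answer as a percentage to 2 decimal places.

From (1+r_nom) = (1+r_real)(1+π), we get 1+π = (1 + 7.8%)/(1 + 1.67%) = 1.078/1.0167 ≈ 1.06029.
So π ≈ 6.0293%.

6.03%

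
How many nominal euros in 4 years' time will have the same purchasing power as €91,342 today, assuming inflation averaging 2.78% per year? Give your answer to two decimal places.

€101,930.69

Cumulative price-level factor: (1+2.78%)^4 ≈ 1.1159235771.
The nominal amount required is €91,342 scaled up by that factor.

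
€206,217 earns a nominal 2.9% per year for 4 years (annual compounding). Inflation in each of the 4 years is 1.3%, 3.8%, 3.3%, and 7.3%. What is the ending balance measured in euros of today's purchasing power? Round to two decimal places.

€198,371.43

Nominal value at maturity: €206,217 × (1 + 2.9%)^4 ≈ €231,199.01.
Price-level factor over 4 years: 1.013 × 1.038 × 1.033 × 1.073 ≈ 1.1654854130.
Dividing the nominal maturity value by the price-level factor gives the value in today's money.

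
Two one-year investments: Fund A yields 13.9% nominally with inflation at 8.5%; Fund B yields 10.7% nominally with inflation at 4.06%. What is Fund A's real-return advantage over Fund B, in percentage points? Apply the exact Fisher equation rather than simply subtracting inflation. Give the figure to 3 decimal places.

Fund A real return: 1.139/1.085 − 1 = 4.9770%.
Fund B real return: 1.107/1.0406 − 1 = 6.3809%.
Difference: 4.9770 − 6.3809 = -1.4039 pp.

-1.404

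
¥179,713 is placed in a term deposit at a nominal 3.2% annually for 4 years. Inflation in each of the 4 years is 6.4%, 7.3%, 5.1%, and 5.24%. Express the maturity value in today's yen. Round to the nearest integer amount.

¥161,426

Nominal value at maturity: ¥179,713 × (1 + 3.2%)^4 ≈ ¥203,844.
Price-level factor over 4 years: 1.064 × 1.073 × 1.051 × 1.0524 ≈ 1.2627718891.
The maturity value deflated by that factor is the answer in today's purchasing power.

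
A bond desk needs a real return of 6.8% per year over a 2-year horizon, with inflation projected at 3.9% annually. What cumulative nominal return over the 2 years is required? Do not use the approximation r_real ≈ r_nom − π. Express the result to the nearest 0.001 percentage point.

Required annual nominal rate: (1+6.8%)(1+3.9%) − 1 = 10.9652%.
Cumulative over 2 years: (1 + 0.109652)^2 − 1 ≈ 0.23133.

23.133%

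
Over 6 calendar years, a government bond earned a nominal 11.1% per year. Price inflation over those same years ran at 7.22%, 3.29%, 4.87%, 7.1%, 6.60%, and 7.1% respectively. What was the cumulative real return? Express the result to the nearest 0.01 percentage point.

32.42%

Cumulative inflation factor: 1.0722 × 1.0329 × 1.0487 × 1.071 × 1.0660 × 1.071 ≈ 1.42011.
Nominal growth factor: 1.88055. Real growth factor = 1.88055 / 1.42011 ≈ 1.32423.
Total real return ≈ 32.4228%.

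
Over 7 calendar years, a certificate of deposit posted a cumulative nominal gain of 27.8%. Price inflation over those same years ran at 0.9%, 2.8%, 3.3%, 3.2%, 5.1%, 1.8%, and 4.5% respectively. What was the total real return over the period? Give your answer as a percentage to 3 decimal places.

3.371%

Cumulative inflation factor: 1.009 × 1.028 × 1.033 × 1.032 × 1.051 × 1.018 × 1.045 ≈ 1.23632.
Nominal growth factor: 1.27800. Real growth factor = 1.27800 / 1.23632 ≈ 1.03371.
Total real return ≈ 3.3713%.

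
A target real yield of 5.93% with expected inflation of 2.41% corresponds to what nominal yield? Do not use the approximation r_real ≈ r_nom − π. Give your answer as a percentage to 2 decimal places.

8.48%

By the Fisher equation, 1 + r_nom = (1 + 5.93%)(1 + 2.41%) = 1.0593 × 1.0241 = 1.08482913.
So r_nom = 8.482913%.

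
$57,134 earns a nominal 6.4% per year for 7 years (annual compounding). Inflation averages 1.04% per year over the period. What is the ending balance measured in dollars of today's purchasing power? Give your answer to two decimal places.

Nominal value at maturity: $57,134 × (1 + 6.4%)^7 ≈ $88,203.54.
Price-level factor over 7 years: (1 + 1.04%)^7 ≈ 1.0751111423.
Dividing the nominal maturity value by the price-level factor gives the value in today's money.

$82,041.32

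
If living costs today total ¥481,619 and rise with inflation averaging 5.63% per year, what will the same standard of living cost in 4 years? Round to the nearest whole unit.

¥599,588

Cumulative price-level factor: (1+5.63%)^4 ≈ 1.2449420011.
Multiplying ¥481,619 by the price-level factor gives the future nominal sum.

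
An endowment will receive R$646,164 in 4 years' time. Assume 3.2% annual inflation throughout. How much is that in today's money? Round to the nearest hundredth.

Price-level factor over 4 years: (1 + 3.2%)^4 ≈ 1.1342761206.
Purchasing power today: R$646,164 divided by that factor.

R$569,670.81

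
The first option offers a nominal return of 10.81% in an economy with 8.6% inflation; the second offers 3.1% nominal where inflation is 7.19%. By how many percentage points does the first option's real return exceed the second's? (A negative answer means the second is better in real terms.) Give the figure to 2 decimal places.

5.85

The first option real return: 1.1081/1.086 − 1 = 2.035%.
The second real return: 1.031/1.0719 − 1 = -3.816%.
Difference: 2.035 − (-3.816) = 5.851 pp.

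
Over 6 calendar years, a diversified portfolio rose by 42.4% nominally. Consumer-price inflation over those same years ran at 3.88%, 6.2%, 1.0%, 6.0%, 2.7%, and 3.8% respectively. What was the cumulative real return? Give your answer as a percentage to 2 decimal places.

13.10%

Cumulative inflation factor: 1.0388 × 1.062 × 1.010 × 1.060 × 1.027 × 1.038 ≈ 1.25907.
Nominal growth factor: 1.42400. Real growth factor = 1.42400 / 1.25907 ≈ 1.13099.
Total real return ≈ 13.0989%.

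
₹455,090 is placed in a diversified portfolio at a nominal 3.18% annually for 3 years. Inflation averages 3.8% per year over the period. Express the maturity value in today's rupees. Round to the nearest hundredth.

Nominal value at maturity: ₹455,090 × (1 + 3.18%)^3 ≈ ₹499,900.84.
Price-level factor over 3 years: (1 + 3.8%)^3 = 1.118386872.
The maturity value deflated by that factor is the answer in today's purchasing power.

₹446,983.82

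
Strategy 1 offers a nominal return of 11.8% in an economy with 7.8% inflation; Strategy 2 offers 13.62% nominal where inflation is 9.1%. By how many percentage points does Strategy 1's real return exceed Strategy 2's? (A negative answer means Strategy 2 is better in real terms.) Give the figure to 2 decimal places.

-0.43

Strategy 1 real return: 1.118/1.078 − 1 = 3.711%.
Strategy 2 real return: 1.1362/1.091 − 1 = 4.143%.
Difference: 3.711 − 4.143 = -0.432 pp.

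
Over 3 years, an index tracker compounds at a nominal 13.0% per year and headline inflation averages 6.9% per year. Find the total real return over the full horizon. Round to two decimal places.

18.11%

The annual real rate is (1+13.0%)/(1+6.9%) − 1 = 5.7063%.
Compounded over 3 years: (1 + 0.057063)^3 − 1 ≈ 0.18114.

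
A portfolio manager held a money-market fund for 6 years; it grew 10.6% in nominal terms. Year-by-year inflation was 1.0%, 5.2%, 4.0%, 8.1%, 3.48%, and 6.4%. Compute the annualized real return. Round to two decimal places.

-2.85%

Cumulative inflation factor: 1.010 × 1.052 × 1.040 × 1.081 × 1.0348 × 1.064 ≈ 1.31521.
Nominal growth factor: 1.10600. Real growth factor = 1.10600 / 1.31521 ≈ 0.84093.
Annualized: 0.84093^(1/6) − 1 ≈ -0.02846.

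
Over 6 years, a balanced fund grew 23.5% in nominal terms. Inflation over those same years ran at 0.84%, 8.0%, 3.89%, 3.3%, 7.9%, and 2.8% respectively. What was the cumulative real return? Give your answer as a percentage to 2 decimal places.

-4.74%

Cumulative inflation factor: 1.0084 × 1.080 × 1.0389 × 1.033 × 1.079 × 1.028 ≈ 1.29642.
Nominal growth factor: 1.23500. Real growth factor = 1.23500 / 1.29642 ≈ 0.95262.
Total real return ≈ -4.7376%.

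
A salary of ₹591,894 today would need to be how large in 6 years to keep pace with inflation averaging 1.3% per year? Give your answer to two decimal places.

₹639,588.45

Cumulative price-level factor: (1+1.3%)^6 ≈ 1.0805793706.
Multiplying ₹591,894 by the price-level factor gives the future nominal sum.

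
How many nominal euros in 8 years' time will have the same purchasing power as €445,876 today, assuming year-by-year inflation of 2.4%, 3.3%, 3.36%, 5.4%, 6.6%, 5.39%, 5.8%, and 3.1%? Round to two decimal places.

Cumulative price-level factor: 1.024 × 1.033 × 1.0336 × 1.054 × 1.066 × 1.0539 × 1.058 × 1.031 ≈ 1.4121939021.
The nominal amount required is €445,876 scaled up by that factor.

€629,663.37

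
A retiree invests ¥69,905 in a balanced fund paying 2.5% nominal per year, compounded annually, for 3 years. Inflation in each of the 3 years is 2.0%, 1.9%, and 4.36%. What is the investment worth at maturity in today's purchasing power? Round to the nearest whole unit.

¥69,402

Nominal value at maturity: ¥69,905 × (1 + 2.5%)^3 ≈ ¥75,280.
Price-level factor over 3 years: 1.020 × 1.019 × 1.0436 = 1.084696968.
The maturity value deflated by that factor is the answer in today's purchasing power.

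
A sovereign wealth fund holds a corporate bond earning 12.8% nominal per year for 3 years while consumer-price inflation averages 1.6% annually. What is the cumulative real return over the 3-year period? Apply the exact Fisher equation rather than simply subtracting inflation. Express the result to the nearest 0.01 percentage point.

36.85%

The annual real rate is (1+12.8%)/(1+1.6%) − 1 = 11.0236%.
Compounded over 3 years: (1 + 0.110236)^3 − 1 ≈ 0.36850.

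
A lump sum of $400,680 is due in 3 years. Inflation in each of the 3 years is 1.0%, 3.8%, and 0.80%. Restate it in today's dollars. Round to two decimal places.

$379,156.41

Price-level factor over 3 years: 1.010 × 1.038 × 1.0080 = 1.05676704.
Purchasing power today: $400,680 divided by that factor.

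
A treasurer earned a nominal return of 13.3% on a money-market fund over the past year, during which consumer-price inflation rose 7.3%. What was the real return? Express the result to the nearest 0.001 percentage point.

Real return via the Fisher equation: (1 + 13.3%)/(1 + 7.3%) − 1 = 1.133/1.073 − 1 ≈ 0.05592.

5.592%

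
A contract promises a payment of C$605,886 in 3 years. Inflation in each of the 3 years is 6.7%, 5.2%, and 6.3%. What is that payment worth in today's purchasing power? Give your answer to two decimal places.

Price-level factor over 3 years: 1.067 × 1.052 × 1.063 = 1.193200492.
Purchasing power today: C$605,886 divided by that factor.

C$507,782.22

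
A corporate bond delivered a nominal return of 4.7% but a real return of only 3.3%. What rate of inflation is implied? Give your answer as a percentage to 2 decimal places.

From (1+r_nom) = (1+r_real)(1+π), we get 1+π = (1 + 4.7%)/(1 + 3.3%) = 1.047/1.033 ≈ 1.01355.
So π ≈ 1.3553%.

1.36%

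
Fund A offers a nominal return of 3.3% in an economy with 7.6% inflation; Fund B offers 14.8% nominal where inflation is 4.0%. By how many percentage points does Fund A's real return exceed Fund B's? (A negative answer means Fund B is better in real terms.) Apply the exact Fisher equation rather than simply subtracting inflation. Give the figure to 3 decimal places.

Fund A real return: 1.033/1.076 − 1 = -3.9963%.
Fund B real return: 1.148/1.040 − 1 = 10.3846%.
Difference: -3.9963 − 10.3846 = -14.3809 pp.

-14.381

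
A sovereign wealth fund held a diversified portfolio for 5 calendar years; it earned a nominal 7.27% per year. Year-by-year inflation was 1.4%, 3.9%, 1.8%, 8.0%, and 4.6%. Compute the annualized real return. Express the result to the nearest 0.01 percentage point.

Cumulative inflation factor: 1.014 × 1.039 × 1.018 × 1.080 × 1.046 ≈ 1.21159.
Nominal growth factor: 1.42034. Real growth factor = 1.42034 / 1.21159 ≈ 1.17229.
Annualized: 1.17229^(1/5) − 1 ≈ 0.03230.

3.23%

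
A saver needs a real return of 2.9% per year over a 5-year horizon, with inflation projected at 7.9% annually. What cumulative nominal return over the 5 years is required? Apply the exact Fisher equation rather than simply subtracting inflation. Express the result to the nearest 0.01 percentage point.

Required annual nominal rate: (1+2.9%)(1+7.9%) − 1 = 11.0291%.
Cumulative over 5 years: (1 + 0.110291)^5 − 1 ≈ 0.68727.

68.73%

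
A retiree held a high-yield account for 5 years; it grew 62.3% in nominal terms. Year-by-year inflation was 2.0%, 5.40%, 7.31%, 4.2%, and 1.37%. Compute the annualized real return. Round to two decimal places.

5.90%

Cumulative inflation factor: 1.020 × 1.0540 × 1.0731 × 1.042 × 1.0137 ≈ 1.21859.
Nominal growth factor: 1.62300. Real growth factor = 1.62300 / 1.21859 ≈ 1.33187.
Annualized: 1.33187^(1/5) − 1 ≈ 0.05899.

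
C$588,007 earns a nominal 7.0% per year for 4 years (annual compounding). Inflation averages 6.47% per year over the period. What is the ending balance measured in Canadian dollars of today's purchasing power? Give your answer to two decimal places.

Nominal value at maturity: C$588,007 × (1 + 7.0%)^4 ≈ C$770,757.23.
Price-level factor over 4 years: (1 + 6.47%)^4 ≈ 1.2850174234.
Dividing the nominal maturity value by the price-level factor gives the value in today's money.

C$599,802.94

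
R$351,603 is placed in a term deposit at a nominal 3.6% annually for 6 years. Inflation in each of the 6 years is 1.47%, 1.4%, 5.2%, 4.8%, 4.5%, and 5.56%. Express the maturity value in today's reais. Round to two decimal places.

Nominal value at maturity: R$351,603 × (1 + 3.6%)^6 ≈ R$434,721.48.
Price-level factor over 6 years: 1.0147 × 1.014 × 1.052 × 1.048 × 1.045 × 1.0556 ≈ 1.2513197805.
Dividing the nominal maturity value by the price-level factor gives the value in today's money.

R$347,410.38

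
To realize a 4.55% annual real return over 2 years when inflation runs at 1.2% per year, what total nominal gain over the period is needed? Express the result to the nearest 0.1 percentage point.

Required annual nominal rate: (1+4.55%)(1+1.2%) − 1 = 5.8046%.
Cumulative over 2 years: (1 + 0.058046)^2 − 1 ≈ 0.11946.

11.9%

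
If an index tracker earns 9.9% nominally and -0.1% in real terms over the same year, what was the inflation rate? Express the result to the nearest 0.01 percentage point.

10.01%

From (1+r_nom) = (1+r_real)(1+π), we get 1+π = (1 + 9.9%)/(1 − 0.1%) = 1.099/0.999 ≈ 1.10010.
So π ≈ 10.0100%.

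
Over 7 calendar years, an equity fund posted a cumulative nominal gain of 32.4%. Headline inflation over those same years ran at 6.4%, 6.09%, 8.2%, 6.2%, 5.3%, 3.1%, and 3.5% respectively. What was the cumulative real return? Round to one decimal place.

-9.2%

Cumulative inflation factor: 1.064 × 1.0609 × 1.082 × 1.062 × 1.053 × 1.031 × 1.035 ≈ 1.45746.
Nominal growth factor: 1.32400. Real growth factor = 1.32400 / 1.45746 ≈ 0.90843.
Total real return ≈ -9.1567%.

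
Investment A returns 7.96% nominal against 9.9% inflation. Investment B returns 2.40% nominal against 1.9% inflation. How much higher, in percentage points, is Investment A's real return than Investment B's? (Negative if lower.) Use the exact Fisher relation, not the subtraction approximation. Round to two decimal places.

Investment A real return: 1.0796/1.099 − 1 = -1.765%.
Investment B real return: 1.0240/1.019 − 1 = 0.491%.
Difference: -1.765 − 0.491 = -2.256 pp.

-2.26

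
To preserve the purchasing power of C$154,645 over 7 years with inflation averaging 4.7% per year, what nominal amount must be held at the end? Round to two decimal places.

C$213,286.15

Cumulative price-level factor: (1+4.7%)^7 ≈ 1.3791984860.
Multiplying C$154,645 by the price-level factor gives the future nominal sum.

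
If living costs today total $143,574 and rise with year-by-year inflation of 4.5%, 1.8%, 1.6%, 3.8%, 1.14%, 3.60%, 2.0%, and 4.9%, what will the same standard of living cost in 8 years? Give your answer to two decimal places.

Cumulative price-level factor: 1.045 × 1.018 × 1.016 × 1.038 × 1.0114 × 1.0360 × 1.020 × 1.049 ≈ 1.2578055149.
Multiplying $143,574 by the price-level factor gives the future nominal sum.

$180,588.17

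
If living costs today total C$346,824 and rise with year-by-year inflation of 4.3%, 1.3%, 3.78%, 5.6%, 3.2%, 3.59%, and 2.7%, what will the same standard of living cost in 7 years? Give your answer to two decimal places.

C$440,908.48

Cumulative price-level factor: 1.043 × 1.013 × 1.0378 × 1.056 × 1.032 × 1.0359 × 1.027 ≈ 1.2712744314.
The nominal amount required is C$346,824 scaled up by that factor.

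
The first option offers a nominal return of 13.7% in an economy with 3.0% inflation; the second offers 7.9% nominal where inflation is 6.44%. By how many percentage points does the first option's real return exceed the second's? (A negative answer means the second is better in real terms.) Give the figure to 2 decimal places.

The first option real return: 1.137/1.030 − 1 = 10.388%.
The second real return: 1.079/1.0644 − 1 = 1.372%.
Difference: 10.388 − 1.372 = 9.016 pp.

9.02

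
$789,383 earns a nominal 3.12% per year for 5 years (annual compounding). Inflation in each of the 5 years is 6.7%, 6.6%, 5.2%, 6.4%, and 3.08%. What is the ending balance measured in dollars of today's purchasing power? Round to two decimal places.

Nominal value at maturity: $789,383 × (1 + 3.12%)^5 ≈ $920,454.43.
Price-level factor over 5 years: 1.067 × 1.066 × 1.052 × 1.064 × 1.0308 ≈ 1.3123612598.
Dividing the nominal maturity value by the price-level factor gives the value in today's money.

$701,372.75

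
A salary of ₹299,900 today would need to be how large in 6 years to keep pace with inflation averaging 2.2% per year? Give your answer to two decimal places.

Cumulative price-level factor: (1+2.2%)^6 ≈ 1.1394765049.
Multiplying ₹299,900 by the price-level factor gives the future nominal sum.

₹341,729.00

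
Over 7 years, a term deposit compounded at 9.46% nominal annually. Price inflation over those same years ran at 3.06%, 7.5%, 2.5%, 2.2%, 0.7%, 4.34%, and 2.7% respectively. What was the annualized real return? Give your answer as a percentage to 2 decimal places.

6.00%

Cumulative inflation factor: 1.0306 × 1.075 × 1.025 × 1.022 × 1.007 × 1.0434 × 1.027 ≈ 1.25235.
Nominal growth factor: 1.88273. Real growth factor = 1.88273 / 1.25235 ≈ 1.50336.
Annualized: 1.50336^(1/7) − 1 ≈ 0.05997.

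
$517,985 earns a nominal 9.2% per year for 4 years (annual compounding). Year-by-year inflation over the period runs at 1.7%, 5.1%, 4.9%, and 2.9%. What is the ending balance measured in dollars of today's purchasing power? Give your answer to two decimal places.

$638,400.48

Nominal value at maturity: $517,985 × (1 + 9.2%)^4 ≈ $736,559.33.
Price-level factor over 4 years: 1.017 × 1.051 × 1.049 × 1.029 ≈ 1.1537574860.
The maturity value deflated by that factor is the answer in today's purchasing power.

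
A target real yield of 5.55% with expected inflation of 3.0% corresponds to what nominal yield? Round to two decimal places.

8.72%

By the Fisher equation, 1 + r_nom = (1 + 5.55%)(1 + 3.0%) = 1.0555 × 1.030 = 1.087165.
So r_nom = 8.7165%.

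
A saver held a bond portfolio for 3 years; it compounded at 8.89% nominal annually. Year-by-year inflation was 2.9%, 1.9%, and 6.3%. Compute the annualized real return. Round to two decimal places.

Cumulative inflation factor: 1.029 × 1.019 × 1.063 ≈ 1.11461.
Nominal growth factor: 1.29111. Real growth factor = 1.29111 / 1.11461 ≈ 1.15835.
Annualized: 1.15835^(1/3) − 1 ≈ 0.05022.

5.02%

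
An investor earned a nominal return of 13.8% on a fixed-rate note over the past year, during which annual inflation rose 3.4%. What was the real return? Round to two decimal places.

Real return via the Fisher equation: (1 + 13.8%)/(1 + 3.4%) − 1 = 1.138/1.034 − 1 ≈ 0.10058.

10.06%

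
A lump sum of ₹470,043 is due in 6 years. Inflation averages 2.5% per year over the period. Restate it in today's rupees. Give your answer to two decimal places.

₹405,316.61

Price-level factor over 6 years: (1 + 2.5%)^6 ≈ 1.1596934182.
Purchasing power today: ₹470,043 divided by that factor.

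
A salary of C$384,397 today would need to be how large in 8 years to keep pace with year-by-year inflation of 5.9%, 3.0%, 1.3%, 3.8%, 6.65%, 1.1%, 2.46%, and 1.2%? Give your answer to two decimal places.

Cumulative price-level factor: 1.059 × 1.030 × 1.013 × 1.038 × 1.0665 × 1.011 × 1.0246 × 1.012 ≈ 1.2822917943.
Multiplying C$384,397 by the price-level factor gives the future nominal sum.

C$492,909.12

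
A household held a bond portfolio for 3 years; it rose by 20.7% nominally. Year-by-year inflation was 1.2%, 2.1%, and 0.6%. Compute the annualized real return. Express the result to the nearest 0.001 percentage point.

Cumulative inflation factor: 1.012 × 1.021 × 1.006 ≈ 1.03945.
Nominal growth factor: 1.20700. Real growth factor = 1.20700 / 1.03945 ≈ 1.16119.
Annualized: 1.16119^(1/3) − 1 ≈ 0.05108.

5.108%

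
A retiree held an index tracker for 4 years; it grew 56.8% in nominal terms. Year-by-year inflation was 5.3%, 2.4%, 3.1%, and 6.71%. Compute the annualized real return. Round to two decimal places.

7.22%

Cumulative inflation factor: 1.053 × 1.024 × 1.031 × 1.0671 ≈ 1.18629.
Nominal growth factor: 1.56800. Real growth factor = 1.56800 / 1.18629 ≈ 1.32176.
Annualized: 1.32176^(1/4) − 1 ≈ 0.07223.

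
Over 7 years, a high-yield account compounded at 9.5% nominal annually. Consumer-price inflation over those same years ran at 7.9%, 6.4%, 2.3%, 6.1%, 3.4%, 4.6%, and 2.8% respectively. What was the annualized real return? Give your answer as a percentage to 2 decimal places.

4.52%

Cumulative inflation factor: 1.079 × 1.064 × 1.023 × 1.061 × 1.034 × 1.046 × 1.028 ≈ 1.38548.
Nominal growth factor: 1.88755. Real growth factor = 1.88755 / 1.38548 ≈ 1.36238.
Annualized: 1.36238^(1/7) − 1 ≈ 0.04517.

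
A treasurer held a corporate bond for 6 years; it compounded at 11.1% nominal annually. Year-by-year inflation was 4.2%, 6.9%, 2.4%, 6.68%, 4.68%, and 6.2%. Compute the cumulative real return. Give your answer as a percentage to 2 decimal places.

39.02%

Cumulative inflation factor: 1.042 × 1.069 × 1.024 × 1.0668 × 1.0468 × 1.062 ≈ 1.35275.
Nominal growth factor: 1.88055. Real growth factor = 1.88055 / 1.35275 ≈ 1.39017.
Total real return ≈ 39.0169%.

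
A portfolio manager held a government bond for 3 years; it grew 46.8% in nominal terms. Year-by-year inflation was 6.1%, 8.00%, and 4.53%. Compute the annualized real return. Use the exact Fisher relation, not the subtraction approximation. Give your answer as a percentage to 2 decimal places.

7.02%

Cumulative inflation factor: 1.061 × 1.0800 × 1.0453 ≈ 1.19779.
Nominal growth factor: 1.46800. Real growth factor = 1.46800 / 1.19779 ≈ 1.22559.
Annualized: 1.22559^(1/3) − 1 ≈ 0.07016.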